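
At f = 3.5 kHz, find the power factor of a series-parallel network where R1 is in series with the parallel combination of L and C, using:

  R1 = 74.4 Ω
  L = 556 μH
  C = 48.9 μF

Step 1 — Angular frequency: ω = 2π·f = 2π·3500 = 2.199e+04 rad/s.
Step 2 — Component impedances:
  R1: Z = R = 74.4 Ω
  L: Z = jωL = j·2.199e+04·0.000556 = 0 + j12.23 Ω
  C: Z = 1/(jωC) = -j/(ω·C) = 0 - j0.9299 Ω
Step 3 — Parallel branch: L || C = 1/(1/L + 1/C) = 0 - j1.006 Ω.
Step 4 — Series with R1: Z_total = R1 + (L || C) = 74.4 - j1.006 Ω = 74.41∠-0.8° Ω.
Step 5 — Power factor: PF = cos(φ) = Re(Z)/|Z| = 74.4/74.41 = 0.9999.
Step 6 — Type: Im(Z) = -1.006 ⇒ leading (phase φ = -0.8°).

PF = 0.9999 (leading, φ = -0.8°)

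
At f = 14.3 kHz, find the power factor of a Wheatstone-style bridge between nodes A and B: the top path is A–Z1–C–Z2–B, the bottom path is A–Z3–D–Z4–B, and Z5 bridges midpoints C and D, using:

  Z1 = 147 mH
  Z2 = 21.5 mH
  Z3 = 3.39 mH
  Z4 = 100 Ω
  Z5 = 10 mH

Step 1 — Angular frequency: ω = 2π·f = 2π·1.43e+04 = 8.985e+04 rad/s.
Step 2 — Component impedances:
  Z1: Z = jωL = j·8.985e+04·0.147 = 0 + j1.321e+04 Ω
  Z2: Z = jωL = j·8.985e+04·0.0215 = 0 + j1932 Ω
  Z3: Z = jωL = j·8.985e+04·0.00339 = 0 + j304.6 Ω
  Z4: Z = R = 100 Ω
  Z5: Z = jωL = j·8.985e+04·0.01 = 0 + j898.5 Ω
Step 3 — Bridge requires nodal analysis (the Z5 bridge couples midpoints C and D, so the two paths cannot be reduced to a simple series/parallel combination). Setting node B to ground and injecting 1 A at node A, the 3-node admittance system at A, C, D solves to V_A = Z_AB = 98.51 + j301.6 Ω = 317.3∠71.9° Ω.
Step 4 — Power factor: PF = cos(φ) = Re(Z)/|Z| = 98.51/317.3 = 0.3105.
Step 5 — Type: Im(Z) = 301.6 ⇒ lagging (phase φ = 71.9°).

PF = 0.3105 (lagging, φ = 71.9°)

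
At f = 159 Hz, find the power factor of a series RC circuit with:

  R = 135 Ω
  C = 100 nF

Step 1 — Angular frequency: ω = 2π·f = 2π·159 = 999 rad/s.
Step 2 — Component impedances:
  R: Z = R = 135 Ω
  C: Z = 1/(jωC) = -j/(ω·C) = 0 - j1.001e+04 Ω
Step 3 — Series combination: Z_total = R + C = 135 - j1.001e+04 Ω = 1.001e+04∠-89.2° Ω.
Step 4 — Power factor: PF = cos(φ) = Re(Z)/|Z| = 135/1.001e+04 = 0.01349.
Step 5 — Type: Im(Z) = -1.001e+04 ⇒ leading (phase φ = -89.2°).

PF = 0.01349 (leading, φ = -89.2°)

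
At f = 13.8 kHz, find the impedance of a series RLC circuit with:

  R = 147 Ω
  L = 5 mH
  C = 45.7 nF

Step 1 — Angular frequency: ω = 2π·f = 2π·1.38e+04 = 8.671e+04 rad/s.
Step 2 — Component impedances:
  R: Z = R = 147 Ω
  L: Z = jωL = j·8.671e+04·0.005 = 0 + j433.5 Ω
  C: Z = 1/(jωC) = -j/(ω·C) = 0 - j252.4 Ω
Step 3 — Series combination: Z_total = R + L + C = 147 + j181.2 Ω = 233.3∠50.9° Ω.

Z = 147 + j181.2 Ω = 233.3∠50.9° Ω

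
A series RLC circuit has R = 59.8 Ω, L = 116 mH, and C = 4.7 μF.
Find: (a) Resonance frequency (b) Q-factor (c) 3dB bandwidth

Step 1 — Resonance: ω₀ = 1/√(LC) = 1/√(0.116·4.7e-06) = 1354 rad/s.
Step 2 — f₀ = ω₀/(2π) = 215.5 Hz.
Step 3 — Series Q: Q = ω₀L/R = 1354·0.116/59.8 = 2.627.
Step 4 — Bandwidth: Δω = ω₀/Q = 515.5 rad/s; BW = Δω/(2π) = 82.05 Hz.

(a) f₀ = 215.5 Hz  (b) Q = 2.627  (c) BW = 82.05 Hz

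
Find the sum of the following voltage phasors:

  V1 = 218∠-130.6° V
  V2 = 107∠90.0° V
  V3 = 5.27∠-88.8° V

Step 1 — Convert each phasor to rectangular form:
  V1 = 218·(cos(-130.6°) + j·sin(-130.6°)) = -141.9 - j165.5 V
  V2 = 107·(cos(90.0°) + j·sin(90.0°)) = 0 + j107 V
  V3 = 5.27·(cos(-88.8°) + j·sin(-88.8°)) = 0.1104 - j5.269 V
Step 2 — Sum components: V_total = -141.8 - j63.79 V.
Step 3 — Convert to polar: |V_total| = 155.4 V, ∠V_total = -155.8°.

V_total = 155.4∠-155.8° V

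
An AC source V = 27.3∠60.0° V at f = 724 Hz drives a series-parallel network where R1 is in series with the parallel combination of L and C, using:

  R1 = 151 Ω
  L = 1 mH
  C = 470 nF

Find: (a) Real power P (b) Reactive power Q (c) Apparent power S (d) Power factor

Step 1 — Angular frequency: ω = 2π·f = 2π·724 = 4549 rad/s.
Step 2 — Component impedances:
  R1: Z = R = 151 Ω
  L: Z = jωL = j·4549·0.001 = 0 + j4.549 Ω
  C: Z = 1/(jωC) = -j/(ω·C) = 0 - j467.7 Ω
Step 3 — Parallel branch: L || C = 1/(1/L + 1/C) = 0 + j4.594 Ω.
Step 4 — Series with R1: Z_total = R1 + (L || C) = 151 + j4.594 Ω = 151.1∠1.7° Ω.
Step 5 — Source phasor: V = 27.3∠60.0° V = 13.65 + j23.64 V.
Step 6 — Current: I = V / Z = 0.09507 + j0.1537 A = 0.1807∠58.3° A.
Step 7 — Complex power: S = V·I* = 4.931 + j0.15 VA.
Step 8 — Real power: P = Re(S) = 4.931 W.
Step 9 — Reactive power: Q = Im(S) = 0.15 VAR.
Step 10 — Apparent power: |S| = 4.933 VA.
Step 11 — Power factor: PF = P/|S| = 0.9995 (lagging).

(a) P = 4.931 W  (b) Q = 0.15 VAR  (c) S = 4.933 VA  (d) PF = 0.9995 (lagging)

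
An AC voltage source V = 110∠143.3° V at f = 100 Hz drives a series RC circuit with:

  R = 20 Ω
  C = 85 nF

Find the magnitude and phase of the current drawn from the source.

Step 1 — Angular frequency: ω = 2π·f = 2π·100 = 628.3 rad/s.
Step 2 — Component impedances:
  R: Z = R = 20 Ω
  C: Z = 1/(jωC) = -j/(ω·C) = 0 - j1.872e+04 Ω
Step 3 — Series combination: Z_total = R + C = 20 - j1.872e+04 Ω = 1.872e+04∠-89.9° Ω.
Step 4 — Source phasor: V = 110∠143.3° V = -88.2 + j65.74 V.
Step 5 — Ohm's law: I = V / Z_total = (-88.2 + j65.74) / (20 - j1.872e+04) = -0.003516 - j0.004706 A.
Step 6 — Convert to polar: |I| = 0.005875 A, ∠I = -126.8°.

I = 0.005875∠-126.8° A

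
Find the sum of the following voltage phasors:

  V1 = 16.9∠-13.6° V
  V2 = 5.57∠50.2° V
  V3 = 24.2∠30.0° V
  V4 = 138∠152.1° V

Step 1 — Convert each phasor to rectangular form:
  V1 = 16.9·(cos(-13.6°) + j·sin(-13.6°)) = 16.43 - j3.974 V
  V2 = 5.57·(cos(50.2°) + j·sin(50.2°)) = 3.565 + j4.279 V
  V3 = 24.2·(cos(30.0°) + j·sin(30.0°)) = 20.96 + j12.1 V
  V4 = 138·(cos(152.1°) + j·sin(152.1°)) = -122 + j64.57 V
Step 2 — Sum components: V_total = -81.01 + j76.98 V.
Step 3 — Convert to polar: |V_total| = 111.8 V, ∠V_total = 136.5°.

V_total = 111.8∠136.5° V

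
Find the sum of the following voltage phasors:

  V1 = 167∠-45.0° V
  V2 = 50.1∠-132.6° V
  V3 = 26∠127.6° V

Step 1 — Convert each phasor to rectangular form:
  V1 = 167·(cos(-45.0°) + j·sin(-45.0°)) = 118.1 - j118.1 V
  V2 = 50.1·(cos(-132.6°) + j·sin(-132.6°)) = -33.91 - j36.88 V
  V3 = 26·(cos(127.6°) + j·sin(127.6°)) = -15.86 + j20.6 V
Step 2 — Sum components: V_total = 68.31 - j134.4 V.
Step 3 — Convert to polar: |V_total| = 150.7 V, ∠V_total = -63.1°.

V_total = 150.7∠-63.1° V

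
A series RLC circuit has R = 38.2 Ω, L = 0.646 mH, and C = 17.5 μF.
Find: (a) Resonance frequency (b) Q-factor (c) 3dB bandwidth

Step 1 — Resonance condition Im(Z)=0 gives ω₀ = 1/√(LC).
Step 2 — ω₀ = 1/√(0.000646·1.75e-05) = 9405 rad/s.
Step 3 — f₀ = ω₀/(2π) = 1497 Hz.
Step 4 — Series Q: Q = ω₀L/R = 9405·0.000646/38.2 = 0.1591.
Step 5 — 3dB bandwidth: Δω = ω₀/Q = 5.913e+04 rad/s; BW = Δω/(2π) = 9411 Hz.

(a) f₀ = 1497 Hz  (b) Q = 0.1591  (c) BW = 9411 Hz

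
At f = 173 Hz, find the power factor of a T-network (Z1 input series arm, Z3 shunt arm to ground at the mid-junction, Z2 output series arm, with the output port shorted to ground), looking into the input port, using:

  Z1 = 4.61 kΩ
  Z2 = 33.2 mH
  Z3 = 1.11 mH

Step 1 — Angular frequency: ω = 2π·f = 2π·173 = 1087 rad/s.
Step 2 — Component impedances:
  Z1: Z = R = 4610 Ω
  Z2: Z = jωL = j·1087·0.0332 = 0 + j36.09 Ω
  Z3: Z = jωL = j·1087·0.00111 = 0 + j1.207 Ω
Step 3 — With the output port shorted to ground, the output series arm Z2 runs from the junction to ground; the shunt arm Z3 also runs from the junction to ground. They appear in parallel: Z3 || Z2 = 0 + j1.168 Ω.
Step 4 — Series with input arm Z1: Z_in = Z1 + (Z3 || Z2) = 4610 + j1.168 Ω = 4610∠0.0° Ω.
Step 5 — Power factor: PF = cos(φ) = Re(Z)/|Z| = 4610/4610 = 1.
Step 6 — Type: Im(Z) = 1.168 ⇒ lagging (phase φ = 0.0°).

PF = 1 (lagging, φ = 0.0°)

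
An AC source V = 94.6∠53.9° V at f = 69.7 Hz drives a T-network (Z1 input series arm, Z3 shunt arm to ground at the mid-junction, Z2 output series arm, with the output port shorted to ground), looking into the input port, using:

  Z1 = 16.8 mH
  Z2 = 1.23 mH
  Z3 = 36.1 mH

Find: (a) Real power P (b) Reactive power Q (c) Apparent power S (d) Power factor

Step 1 — Angular frequency: ω = 2π·f = 2π·69.7 = 437.9 rad/s.
Step 2 — Component impedances:
  Z1: Z = jωL = j·437.9·0.0168 = 0 + j7.357 Ω
  Z2: Z = jωL = j·437.9·0.00123 = 0 + j0.5387 Ω
  Z3: Z = jωL = j·437.9·0.0361 = 0 + j15.81 Ω
Step 3 — With the output port shorted to ground, the output series arm Z2 runs from the junction to ground; the shunt arm Z3 also runs from the junction to ground. They appear in parallel: Z3 || Z2 = 0 + j0.5209 Ω.
Step 4 — Series with input arm Z1: Z_in = Z1 + (Z3 || Z2) = 0 + j7.878 Ω = 7.878∠90.0° Ω.
Step 5 — Source phasor: V = 94.6∠53.9° V = 55.74 + j76.44 V.
Step 6 — Current: I = V / Z = 9.702 - j7.075 A = 12.01∠-36.1° A.
Step 7 — Complex power: S = V·I* = 0 + j1136 VA.
Step 8 — Real power: P = Re(S) = 0 W.
Step 9 — Reactive power: Q = Im(S) = 1136 VAR.
Step 10 — Apparent power: |S| = 1136 VA.
Step 11 — Power factor: PF = P/|S| = 0 (lagging).

(a) P = 0 W  (b) Q = 1136 VAR  (c) S = 1136 VA  (d) PF = 0 (lagging)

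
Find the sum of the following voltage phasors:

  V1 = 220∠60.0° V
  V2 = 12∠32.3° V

Step 1 — Convert each phasor to rectangular form:
  V1 = 220·(cos(60.0°) + j·sin(60.0°)) = 110 + j190.5 V
  V2 = 12·(cos(32.3°) + j·sin(32.3°)) = 10.14 + j6.412 V
Step 2 — Sum components: V_total = 120.1 + j196.9 V.
Step 3 — Convert to polar: |V_total| = 230.7 V, ∠V_total = 58.6°.

V_total = 230.7∠58.6° V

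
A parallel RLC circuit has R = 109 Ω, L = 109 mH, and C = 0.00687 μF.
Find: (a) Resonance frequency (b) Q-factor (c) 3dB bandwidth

Step 1 — Resonance: ω₀ = 1/√(LC) = 1/√(0.109·6.87e-09) = 3.654e+04 rad/s.
Step 2 — f₀ = ω₀/(2π) = 5816 Hz.
Step 3 — Parallel Q: Q = R/(ω₀L) = 109/(3.654e+04·0.109) = 0.02736.
Step 4 — Bandwidth: Δω = ω₀/Q = 1.335e+06 rad/s; BW = Δω/(2π) = 2.125e+05 Hz.

(a) f₀ = 5816 Hz  (b) Q = 0.02736  (c) BW = 2.125e+05 Hz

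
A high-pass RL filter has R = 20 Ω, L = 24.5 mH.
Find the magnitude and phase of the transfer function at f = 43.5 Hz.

Step 1 — Angular frequency: ω = 2π·43.5 = 273.3 rad/s.
Step 2 — Transfer function: H(jω) = jωL/(R + jωL).
Step 3 — Numerator jωL = j·6.696; denominator R + jωL = 20 + j6.696.
Step 4 — H = 0.1008 + j0.3011.
Step 5 — Magnitude: |H| = 0.3175 (-10.0 dB); phase: φ = 71.5°.

|H| = 0.3175 (-10.0 dB), φ = 71.5°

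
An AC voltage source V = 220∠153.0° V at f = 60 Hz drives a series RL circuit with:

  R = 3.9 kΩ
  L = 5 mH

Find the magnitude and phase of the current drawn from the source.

Step 1 — Angular frequency: ω = 2π·f = 2π·60 = 377 rad/s.
Step 2 — Component impedances:
  R: Z = R = 3900 Ω
  L: Z = jωL = j·377·0.005 = 0 + j1.885 Ω
Step 3 — Series combination: Z_total = R + L = 3900 + j1.885 Ω = 3900∠0.0° Ω.
Step 4 — Source phasor: V = 220∠153.0° V = -196 + j99.88 V.
Step 5 — Ohm's law: I = V / Z_total = (-196 + j99.88) / (3900 + j1.885) = -0.05025 + j0.02563 A.
Step 6 — Convert to polar: |I| = 0.05641 A, ∠I = 153.0°.

I = 0.05641∠153.0° A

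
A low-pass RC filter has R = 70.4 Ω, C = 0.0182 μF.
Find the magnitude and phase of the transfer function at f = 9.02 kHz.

Step 1 — Angular frequency: ω = 2π·9020 = 5.667e+04 rad/s.
Step 2 — Transfer function: H(jω) = 1/(1 + jωRC).
Step 3 — Denominator: 1 + jωRC = 1 + j·5.667e+04·70.4·1.82e-08 = 1 + j0.07262.
Step 4 — H = 0.9948 - j0.07223.
Step 5 — Magnitude: |H| = 0.9974 (-0.0 dB); phase: φ = -4.2°.

|H| = 0.9974 (-0.0 dB), φ = -4.2°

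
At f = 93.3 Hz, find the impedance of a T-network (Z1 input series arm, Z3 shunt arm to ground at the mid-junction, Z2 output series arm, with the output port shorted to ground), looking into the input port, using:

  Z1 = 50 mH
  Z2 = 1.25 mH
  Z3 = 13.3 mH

Step 1 — Angular frequency: ω = 2π·f = 2π·93.3 = 586.2 rad/s.
Step 2 — Component impedances:
  Z1: Z = jωL = j·586.2·0.05 = 0 + j29.31 Ω
  Z2: Z = jωL = j·586.2·0.00125 = 0 + j0.7328 Ω
  Z3: Z = jωL = j·586.2·0.0133 = 0 + j7.797 Ω
Step 3 — With the output port shorted to ground, the output series arm Z2 runs from the junction to ground; the shunt arm Z3 also runs from the junction to ground. They appear in parallel: Z3 || Z2 = 0 + j0.6698 Ω.
Step 4 — Series with input arm Z1: Z_in = Z1 + (Z3 || Z2) = 0 + j29.98 Ω = 29.98∠90.0° Ω.

Z = 0 + j29.98 Ω = 29.98∠90.0° Ω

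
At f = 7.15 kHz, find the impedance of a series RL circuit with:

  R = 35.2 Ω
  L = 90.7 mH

Step 1 — Angular frequency: ω = 2π·f = 2π·7150 = 4.492e+04 rad/s.
Step 2 — Component impedances:
  R: Z = R = 35.2 Ω
  L: Z = jωL = j·4.492e+04·0.0907 = 0 + j4075 Ω
Step 3 — Series combination: Z_total = R + L = 35.2 + j4075 Ω = 4075∠89.5° Ω.

Z = 35.2 + j4075 Ω = 4075∠89.5° Ω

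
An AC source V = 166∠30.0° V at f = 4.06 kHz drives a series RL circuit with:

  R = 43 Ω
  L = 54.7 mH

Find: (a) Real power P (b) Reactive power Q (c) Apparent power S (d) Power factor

Step 1 — Angular frequency: ω = 2π·f = 2π·4060 = 2.551e+04 rad/s.
Step 2 — Component impedances:
  R: Z = R = 43 Ω
  L: Z = jωL = j·2.551e+04·0.0547 = 0 + j1395 Ω
Step 3 — Series combination: Z_total = R + L = 43 + j1395 Ω = 1396∠88.2° Ω.
Step 4 — Source phasor: V = 166∠30.0° V = 143.8 + j83 V.
Step 5 — Current: I = V / Z = 0.0626 - j0.1011 A = 0.1189∠-58.2° A.
Step 6 — Complex power: S = V·I* = 0.608 + j19.73 VA.
Step 7 — Real power: P = Re(S) = 0.608 W.
Step 8 — Reactive power: Q = Im(S) = 19.73 VAR.
Step 9 — Apparent power: |S| = 19.74 VA.
Step 10 — Power factor: PF = P/|S| = 0.0308 (lagging).

(a) P = 0.608 W  (b) Q = 19.73 VAR  (c) S = 19.74 VA  (d) PF = 0.0308 (lagging)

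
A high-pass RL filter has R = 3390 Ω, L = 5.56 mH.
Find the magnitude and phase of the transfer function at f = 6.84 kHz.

Step 1 — Angular frequency: ω = 2π·6840 = 4.298e+04 rad/s.
Step 2 — Transfer function: H(jω) = jωL/(R + jωL).
Step 3 — Numerator jωL = j·239; denominator R + jωL = 3390 + j239.
Step 4 — H = 0.004944 + j0.07014.
Step 5 — Magnitude: |H| = 0.07031 (-23.1 dB); phase: φ = 86.0°.

|H| = 0.07031 (-23.1 dB), φ = 86.0°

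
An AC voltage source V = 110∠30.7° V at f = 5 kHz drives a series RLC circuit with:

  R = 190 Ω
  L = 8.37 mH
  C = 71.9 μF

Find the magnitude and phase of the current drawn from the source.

Step 1 — Angular frequency: ω = 2π·f = 2π·5000 = 3.142e+04 rad/s.
Step 2 — Component impedances:
  R: Z = R = 190 Ω
  L: Z = jωL = j·3.142e+04·0.00837 = 0 + j263 Ω
  C: Z = 1/(jωC) = -j/(ω·C) = 0 - j0.4427 Ω
Step 3 — Series combination: Z_total = R + L + C = 190 + j262.5 Ω = 324.1∠54.1° Ω.
Step 4 — Source phasor: V = 110∠30.7° V = 94.58 + j56.16 V.
Step 5 — Ohm's law: I = V / Z_total = (94.58 + j56.16) / (190 + j262.5) = 0.3115 - j0.1348 A.
Step 6 — Convert to polar: |I| = 0.3394 A, ∠I = -23.4°.

I = 0.3394∠-23.4° A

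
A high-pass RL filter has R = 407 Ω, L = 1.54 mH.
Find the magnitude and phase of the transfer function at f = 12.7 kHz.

Step 1 — Angular frequency: ω = 2π·1.27e+04 = 7.98e+04 rad/s.
Step 2 — Transfer function: H(jω) = jωL/(R + jωL).
Step 3 — Numerator jωL = j·122.9; denominator R + jωL = 407 + j122.9.
Step 4 — H = 0.08355 + j0.2767.
Step 5 — Magnitude: |H| = 0.289 (-10.8 dB); phase: φ = 73.2°.

|H| = 0.289 (-10.8 dB), φ = 73.2°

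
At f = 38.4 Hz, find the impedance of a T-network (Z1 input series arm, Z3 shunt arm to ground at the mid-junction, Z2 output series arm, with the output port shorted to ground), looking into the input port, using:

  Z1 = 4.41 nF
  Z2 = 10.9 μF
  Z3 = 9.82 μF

Step 1 — Angular frequency: ω = 2π·f = 2π·38.4 = 241.3 rad/s.
Step 2 — Component impedances:
  Z1: Z = 1/(jωC) = -j/(ω·C) = 0 - j9.398e+05 Ω
  Z2: Z = 1/(jωC) = -j/(ω·C) = 0 - j380.2 Ω
  Z3: Z = 1/(jωC) = -j/(ω·C) = 0 - j422.1 Ω
Step 3 — With the output port shorted to ground, the output series arm Z2 runs from the junction to ground; the shunt arm Z3 also runs from the junction to ground. They appear in parallel: Z3 || Z2 = 0 - j200 Ω.
Step 4 — Series with input arm Z1: Z_in = Z1 + (Z3 || Z2) = 0 - j9.4e+05 Ω = 9.4e+05∠-90.0° Ω.

Z = 0 - j9.4e+05 Ω = 9.4e+05∠-90.0° Ω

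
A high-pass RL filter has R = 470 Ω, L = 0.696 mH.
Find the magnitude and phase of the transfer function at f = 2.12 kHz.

Step 1 — Angular frequency: ω = 2π·2120 = 1.332e+04 rad/s.
Step 2 — Transfer function: H(jω) = jωL/(R + jωL).
Step 3 — Numerator jωL = j·9.271; denominator R + jωL = 470 + j9.271.
Step 4 — H = 0.0003889 + j0.01972.
Step 5 — Magnitude: |H| = 0.01972 (-34.1 dB); phase: φ = 88.9°.

|H| = 0.01972 (-34.1 dB), φ = 88.9°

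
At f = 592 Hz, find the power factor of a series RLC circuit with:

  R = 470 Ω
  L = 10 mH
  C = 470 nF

Step 1 — Angular frequency: ω = 2π·f = 2π·592 = 3720 rad/s.
Step 2 — Component impedances:
  R: Z = R = 470 Ω
  L: Z = jωL = j·3720·0.01 = 0 + j37.2 Ω
  C: Z = 1/(jωC) = -j/(ω·C) = 0 - j572 Ω
Step 3 — Series combination: Z_total = R + L + C = 470 - j534.8 Ω = 712∠-48.7° Ω.
Step 4 — Power factor: PF = cos(φ) = Re(Z)/|Z| = 470/712 = 0.6601.
Step 5 — Type: Im(Z) = -534.8 ⇒ leading (phase φ = -48.7°).

PF = 0.6601 (leading, φ = -48.7°)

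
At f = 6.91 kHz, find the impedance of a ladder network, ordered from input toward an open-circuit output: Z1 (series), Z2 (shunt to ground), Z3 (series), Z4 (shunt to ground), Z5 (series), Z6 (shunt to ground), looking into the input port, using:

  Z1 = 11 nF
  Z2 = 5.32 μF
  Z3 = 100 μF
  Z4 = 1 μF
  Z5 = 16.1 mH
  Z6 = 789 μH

Step 1 — Angular frequency: ω = 2π·f = 2π·6910 = 4.342e+04 rad/s.
Step 2 — Component impedances:
  Z1: Z = 1/(jωC) = -j/(ω·C) = 0 - j2094 Ω
  Z2: Z = 1/(jωC) = -j/(ω·C) = 0 - j4.329 Ω
  Z3: Z = 1/(jωC) = -j/(ω·C) = 0 - j0.2303 Ω
  Z4: Z = 1/(jωC) = -j/(ω·C) = 0 - j23.03 Ω
  Z5: Z = jωL = j·4.342e+04·0.0161 = 0 + j699 Ω
  Z6: Z = jωL = j·4.342e+04·0.000789 = 0 + j34.26 Ω
Step 3 — Ladder network (open output): work backward from the far end, alternating series and parallel combinations. Z_in = 0 - j2098 Ω = 2098∠-90.0° Ω.

Z = 0 - j2098 Ω = 2098∠-90.0° Ω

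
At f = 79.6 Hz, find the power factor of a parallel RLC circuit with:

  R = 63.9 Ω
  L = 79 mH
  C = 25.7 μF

Step 1 — Angular frequency: ω = 2π·f = 2π·79.6 = 500.1 rad/s.
Step 2 — Component impedances:
  R: Z = R = 63.9 Ω
  L: Z = jωL = j·500.1·0.079 = 0 + j39.51 Ω
  C: Z = 1/(jωC) = -j/(ω·C) = 0 - j77.8 Ω
Step 3 — Parallel combination: 1/Z_total = 1/R + 1/L + 1/C; Z_total = 39.12 + j31.14 Ω = 50∠38.5° Ω.
Step 4 — Power factor: PF = cos(φ) = Re(Z)/|Z| = 39.12/50 = 0.7824.
Step 5 — Type: Im(Z) = 31.14 ⇒ lagging (phase φ = 38.5°).

PF = 0.7824 (lagging, φ = 38.5°)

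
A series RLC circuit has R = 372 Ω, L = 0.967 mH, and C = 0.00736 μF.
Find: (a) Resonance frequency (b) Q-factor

Step 1 — Resonance condition Im(Z)=0 gives ω₀ = 1/√(LC).
Step 2 — ω₀ = 1/√(0.000967·7.36e-09) = 3.748e+05 rad/s.
Step 3 — f₀ = ω₀/(2π) = 5.966e+04 Hz.
Step 4 — Series Q: Q = ω₀L/R = 3.748e+05·0.000967/372 = 0.9744.

(a) f₀ = 5.966e+04 Hz  (b) Q = 0.9744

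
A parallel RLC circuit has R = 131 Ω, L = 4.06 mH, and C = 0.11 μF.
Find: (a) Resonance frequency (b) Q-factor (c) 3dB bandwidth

Step 1 — Resonance: ω₀ = 1/√(LC) = 1/√(0.00406·1.1e-07) = 4.732e+04 rad/s.
Step 2 — f₀ = ω₀/(2π) = 7531 Hz.
Step 3 — Parallel Q: Q = R/(ω₀L) = 131/(4.732e+04·0.00406) = 0.6819.
Step 4 — Bandwidth: Δω = ω₀/Q = 6.94e+04 rad/s; BW = Δω/(2π) = 1.104e+04 Hz.

(a) f₀ = 7531 Hz  (b) Q = 0.6819  (c) BW = 1.104e+04 Hz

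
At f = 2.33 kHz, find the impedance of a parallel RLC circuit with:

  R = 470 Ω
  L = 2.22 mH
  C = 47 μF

Step 1 — Angular frequency: ω = 2π·f = 2π·2330 = 1.464e+04 rad/s.
Step 2 — Component impedances:
  R: Z = R = 470 Ω
  L: Z = jωL = j·1.464e+04·0.00222 = 0 + j32.5 Ω
  C: Z = 1/(jωC) = -j/(ω·C) = 0 - j1.453 Ω
Step 3 — Parallel combination: 1/Z_total = 1/R + 1/L + 1/C; Z_total = 0.004925 - j1.521 Ω = 1.521∠-89.8° Ω.

Z = 0.004925 - j1.521 Ω = 1.521∠-89.8° Ω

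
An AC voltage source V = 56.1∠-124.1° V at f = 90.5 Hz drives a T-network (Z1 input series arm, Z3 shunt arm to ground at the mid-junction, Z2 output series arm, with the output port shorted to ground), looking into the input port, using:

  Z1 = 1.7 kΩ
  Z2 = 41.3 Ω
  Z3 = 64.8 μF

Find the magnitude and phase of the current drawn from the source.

Step 1 — Angular frequency: ω = 2π·f = 2π·90.5 = 568.6 rad/s.
Step 2 — Component impedances:
  Z1: Z = R = 1700 Ω
  Z2: Z = R = 41.3 Ω
  Z3: Z = 1/(jωC) = -j/(ω·C) = 0 - j27.14 Ω
Step 3 — With the output port shorted to ground, the output series arm Z2 runs from the junction to ground; the shunt arm Z3 also runs from the junction to ground. They appear in parallel: Z3 || Z2 = 12.46 - j18.95 Ω.
Step 4 — Series with input arm Z1: Z_in = Z1 + (Z3 || Z2) = 1712 - j18.95 Ω = 1713∠-0.6° Ω.
Step 5 — Source phasor: V = 56.1∠-124.1° V = -31.45 - j46.45 V.
Step 6 — Ohm's law: I = V / Z_total = (-31.45 - j46.45) / (1712 - j18.95) = -0.01806 - j0.02733 A.
Step 7 — Convert to polar: |I| = 0.03276 A, ∠I = -123.5°.

I = 0.03276∠-123.5° A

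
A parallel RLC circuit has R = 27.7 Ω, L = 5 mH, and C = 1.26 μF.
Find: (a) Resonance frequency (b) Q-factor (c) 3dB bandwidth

Step 1 — Resonance: ω₀ = 1/√(LC) = 1/√(0.005·1.26e-06) = 1.26e+04 rad/s.
Step 2 — f₀ = ω₀/(2π) = 2005 Hz.
Step 3 — Parallel Q: Q = R/(ω₀L) = 27.7/(1.26e+04·0.005) = 0.4397.
Step 4 — Bandwidth: Δω = ω₀/Q = 2.865e+04 rad/s; BW = Δω/(2π) = 4560 Hz.

(a) f₀ = 2005 Hz  (b) Q = 0.4397  (c) BW = 4560 Hz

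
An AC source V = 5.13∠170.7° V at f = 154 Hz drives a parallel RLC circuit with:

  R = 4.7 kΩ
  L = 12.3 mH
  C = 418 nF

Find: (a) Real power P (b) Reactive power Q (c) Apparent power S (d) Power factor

Step 1 — Angular frequency: ω = 2π·f = 2π·154 = 967.6 rad/s.
Step 2 — Component impedances:
  R: Z = R = 4700 Ω
  L: Z = jωL = j·967.6·0.0123 = 0 + j11.9 Ω
  C: Z = 1/(jωC) = -j/(ω·C) = 0 - j2472 Ω
Step 3 — Parallel combination: 1/Z_total = 1/R + 1/L + 1/C; Z_total = 0.03043 + j11.96 Ω = 11.96∠89.9° Ω.
Step 4 — Source phasor: V = 5.13∠170.7° V = -5.063 + j0.829 V.
Step 5 — Current: I = V / Z = 0.06824 + j0.4235 A = 0.429∠80.8° A.
Step 6 — Complex power: S = V·I* = 0.005599 + j2.201 VA.
Step 7 — Real power: P = Re(S) = 0.005599 W.
Step 8 — Reactive power: Q = Im(S) = 2.201 VAR.
Step 9 — Apparent power: |S| = 2.201 VA.
Step 10 — Power factor: PF = P/|S| = 0.002544 (lagging).

(a) P = 0.005599 W  (b) Q = 2.201 VAR  (c) S = 2.201 VA  (d) PF = 0.002544 (lagging)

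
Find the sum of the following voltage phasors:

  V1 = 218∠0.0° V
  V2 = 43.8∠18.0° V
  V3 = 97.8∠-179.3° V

Step 1 — Convert each phasor to rectangular form:
  V1 = 218·(cos(0.0°) + j·sin(0.0°)) = 218 V
  V2 = 43.8·(cos(18.0°) + j·sin(18.0°)) = 41.66 + j13.53 V
  V3 = 97.8·(cos(-179.3°) + j·sin(-179.3°)) = -97.79 - j1.195 V
Step 2 — Sum components: V_total = 161.9 + j12.34 V.
Step 3 — Convert to polar: |V_total| = 162.3 V, ∠V_total = 4.4°.

V_total = 162.3∠4.4° V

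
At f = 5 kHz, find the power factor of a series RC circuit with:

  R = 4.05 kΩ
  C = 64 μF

Step 1 — Angular frequency: ω = 2π·f = 2π·5000 = 3.142e+04 rad/s.
Step 2 — Component impedances:
  R: Z = R = 4050 Ω
  C: Z = 1/(jωC) = -j/(ω·C) = 0 - j0.4974 Ω
Step 3 — Series combination: Z_total = R + C = 4050 - j0.4974 Ω = 4050∠-0.0° Ω.
Step 4 — Power factor: PF = cos(φ) = Re(Z)/|Z| = 4050/4050 = 1.
Step 5 — Type: Im(Z) = -0.4974 ⇒ leading (phase φ = -0.0°).

PF = 1 (leading, φ = -0.0°)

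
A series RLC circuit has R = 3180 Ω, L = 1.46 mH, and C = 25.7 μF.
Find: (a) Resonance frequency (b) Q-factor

Step 1 — Resonance condition Im(Z)=0 gives ω₀ = 1/√(LC).
Step 2 — ω₀ = 1/√(0.00146·2.57e-05) = 5162 rad/s.
Step 3 — f₀ = ω₀/(2π) = 821.6 Hz.
Step 4 — Series Q: Q = ω₀L/R = 5162·0.00146/3180 = 0.00237.

(a) f₀ = 821.6 Hz  (b) Q = 0.00237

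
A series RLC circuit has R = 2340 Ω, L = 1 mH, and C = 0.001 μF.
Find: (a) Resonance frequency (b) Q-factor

Step 1 — Resonance condition Im(Z)=0 gives ω₀ = 1/√(LC).
Step 2 — ω₀ = 1/√(0.001·1e-09) = 1e+06 rad/s.
Step 3 — f₀ = ω₀/(2π) = 1.592e+05 Hz.
Step 4 — Series Q: Q = ω₀L/R = 1e+06·0.001/2340 = 0.4274.

(a) f₀ = 1.592e+05 Hz  (b) Q = 0.4274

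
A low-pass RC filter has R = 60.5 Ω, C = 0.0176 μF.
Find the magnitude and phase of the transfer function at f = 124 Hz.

Step 1 — Angular frequency: ω = 2π·124 = 779.1 rad/s.
Step 2 — Transfer function: H(jω) = 1/(1 + jωRC).
Step 3 — Denominator: 1 + jωRC = 1 + j·779.1·60.5·1.76e-08 = 1 + j0.0008296.
Step 4 — H = 1 - j0.0008296.
Step 5 — Magnitude: |H| = 1 (-0.0 dB); phase: φ = -0.0°.

|H| = 1 (-0.0 dB), φ = -0.0°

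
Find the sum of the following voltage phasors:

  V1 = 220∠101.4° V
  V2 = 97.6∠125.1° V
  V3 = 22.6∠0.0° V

Step 1 — Convert each phasor to rectangular form:
  V1 = 220·(cos(101.4°) + j·sin(101.4°)) = -43.48 + j215.7 V
  V2 = 97.6·(cos(125.1°) + j·sin(125.1°)) = -56.12 + j79.85 V
  V3 = 22.6·(cos(0.0°) + j·sin(0.0°)) = 22.6 V
Step 2 — Sum components: V_total = -77.01 + j295.5 V.
Step 3 — Convert to polar: |V_total| = 305.4 V, ∠V_total = 104.6°.

V_total = 305.4∠104.6° V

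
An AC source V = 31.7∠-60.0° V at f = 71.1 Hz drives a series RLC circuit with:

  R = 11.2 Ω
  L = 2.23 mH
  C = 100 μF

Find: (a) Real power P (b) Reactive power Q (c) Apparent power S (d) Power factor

Step 1 — Angular frequency: ω = 2π·f = 2π·71.1 = 446.7 rad/s.
Step 2 — Component impedances:
  R: Z = R = 11.2 Ω
  L: Z = jωL = j·446.7·0.00223 = 0 + j0.9962 Ω
  C: Z = 1/(jωC) = -j/(ω·C) = 0 - j22.38 Ω
Step 3 — Series combination: Z_total = R + L + C = 11.2 - j21.39 Ω = 24.14∠-62.4° Ω.
Step 4 — Source phasor: V = 31.7∠-60.0° V = 15.85 - j27.45 V.
Step 5 — Current: I = V / Z = 1.312 + j0.0541 A = 1.313∠2.4° A.
Step 6 — Complex power: S = V·I* = 19.31 - j36.87 VA.
Step 7 — Real power: P = Re(S) = 19.31 W.
Step 8 — Reactive power: Q = Im(S) = -36.87 VAR.
Step 9 — Apparent power: |S| = 41.62 VA.
Step 10 — Power factor: PF = P/|S| = 0.4639 (leading).

(a) P = 19.31 W  (b) Q = -36.87 VAR  (c) S = 41.62 VA  (d) PF = 0.4639 (leading)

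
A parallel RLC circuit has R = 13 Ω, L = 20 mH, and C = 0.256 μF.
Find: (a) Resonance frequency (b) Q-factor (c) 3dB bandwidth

Step 1 — Resonance: ω₀ = 1/√(LC) = 1/√(0.02·2.56e-07) = 1.398e+04 rad/s.
Step 2 — f₀ = ω₀/(2π) = 2224 Hz.
Step 3 — Parallel Q: Q = R/(ω₀L) = 13/(1.398e+04·0.02) = 0.04651.
Step 4 — Bandwidth: Δω = ω₀/Q = 3.005e+05 rad/s; BW = Δω/(2π) = 4.782e+04 Hz.

(a) f₀ = 2224 Hz  (b) Q = 0.04651  (c) BW = 4.782e+04 Hz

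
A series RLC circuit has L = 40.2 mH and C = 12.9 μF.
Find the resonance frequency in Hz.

Step 1 — Resonance condition Im(Z)=0 gives ω₀ = 1/√(LC).
Step 2 — ω₀ = 1/√(0.0402·1.29e-05) = 1389 rad/s.
Step 3 — f₀ = ω₀/(2π) = 221 Hz.

f₀ = 221 Hz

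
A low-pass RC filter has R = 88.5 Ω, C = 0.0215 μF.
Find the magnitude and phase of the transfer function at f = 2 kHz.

Step 1 — Angular frequency: ω = 2π·2000 = 1.257e+04 rad/s.
Step 2 — Transfer function: H(jω) = 1/(1 + jωRC).
Step 3 — Denominator: 1 + jωRC = 1 + j·1.257e+04·88.5·2.15e-08 = 1 + j0.02391.
Step 4 — H = 0.9994 - j0.0239.
Step 5 — Magnitude: |H| = 0.9997 (-0.0 dB); phase: φ = -1.4°.

|H| = 0.9997 (-0.0 dB), φ = -1.4°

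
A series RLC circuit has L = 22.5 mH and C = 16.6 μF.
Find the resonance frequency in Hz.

Step 1 — Resonance condition Im(Z)=0 gives ω₀ = 1/√(LC).
Step 2 — ω₀ = 1/√(0.0225·1.66e-05) = 1636 rad/s.
Step 3 — f₀ = ω₀/(2π) = 260.4 Hz.

f₀ = 260.4 Hz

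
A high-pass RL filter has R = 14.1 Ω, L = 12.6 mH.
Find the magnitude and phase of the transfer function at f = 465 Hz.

Step 1 — Angular frequency: ω = 2π·465 = 2922 rad/s.
Step 2 — Transfer function: H(jω) = jωL/(R + jωL).
Step 3 — Numerator jωL = j·36.81; denominator R + jωL = 14.1 + j36.81.
Step 4 — H = 0.8721 + j0.334.
Step 5 — Magnitude: |H| = 0.9338 (-0.6 dB); phase: φ = 21.0°.

|H| = 0.9338 (-0.6 dB), φ = 21.0°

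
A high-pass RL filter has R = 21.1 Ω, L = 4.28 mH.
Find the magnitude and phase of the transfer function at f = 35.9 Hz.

Step 1 — Angular frequency: ω = 2π·35.9 = 225.6 rad/s.
Step 2 — Transfer function: H(jω) = jωL/(R + jωL).
Step 3 — Numerator jωL = j·0.9654; denominator R + jωL = 21.1 + j0.9654.
Step 4 — H = 0.002089 + j0.04566.
Step 5 — Magnitude: |H| = 0.04571 (-26.8 dB); phase: φ = 87.4°.

|H| = 0.04571 (-26.8 dB), φ = 87.4°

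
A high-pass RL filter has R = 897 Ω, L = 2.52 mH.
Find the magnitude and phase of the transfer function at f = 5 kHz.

Step 1 — Angular frequency: ω = 2π·5000 = 3.142e+04 rad/s.
Step 2 — Transfer function: H(jω) = jωL/(R + jωL).
Step 3 — Numerator jωL = j·79.17; denominator R + jωL = 897 + j79.17.
Step 4 — H = 0.007729 + j0.08758.
Step 5 — Magnitude: |H| = 0.08792 (-21.1 dB); phase: φ = 85.0°.

|H| = 0.08792 (-21.1 dB), φ = 85.0°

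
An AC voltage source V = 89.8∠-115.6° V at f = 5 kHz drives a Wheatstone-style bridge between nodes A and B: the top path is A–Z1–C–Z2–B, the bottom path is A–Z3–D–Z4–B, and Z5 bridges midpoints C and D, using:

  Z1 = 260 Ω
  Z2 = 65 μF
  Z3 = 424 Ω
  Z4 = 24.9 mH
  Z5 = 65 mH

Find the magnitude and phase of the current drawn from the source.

Step 1 — Angular frequency: ω = 2π·f = 2π·5000 = 3.142e+04 rad/s.
Step 2 — Component impedances:
  Z1: Z = R = 260 Ω
  Z2: Z = 1/(jωC) = -j/(ω·C) = 0 - j0.4897 Ω
  Z3: Z = R = 424 Ω
  Z4: Z = jωL = j·3.142e+04·0.0249 = 0 + j782.3 Ω
  Z5: Z = jωL = j·3.142e+04·0.065 = 0 + j2042 Ω
Step 3 — Bridge requires nodal analysis (the Z5 bridge couples midpoints C and D, so the two paths cannot be reduced to a simple series/parallel combination). Setting node B to ground and injecting 1 A at node A, the 3-node admittance system at A, C, D solves to V_A = Z_AB = 201.4 + j48.2 Ω = 207.1∠13.5° Ω.
Step 4 — Source phasor: V = 89.8∠-115.6° V = -38.8 - j80.98 V.
Step 5 — Ohm's law: I = V / Z_total = (-38.8 - j80.98) / (201.4 + j48.2) = -0.2732 - j0.3367 A.
Step 6 — Convert to polar: |I| = 0.4336 A, ∠I = -129.1°.

I = 0.4336∠-129.1° A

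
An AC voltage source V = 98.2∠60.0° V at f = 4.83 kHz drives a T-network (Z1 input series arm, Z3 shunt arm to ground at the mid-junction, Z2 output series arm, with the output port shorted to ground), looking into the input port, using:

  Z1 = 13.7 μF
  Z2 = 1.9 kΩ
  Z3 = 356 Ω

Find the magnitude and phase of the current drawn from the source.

Step 1 — Angular frequency: ω = 2π·f = 2π·4830 = 3.035e+04 rad/s.
Step 2 — Component impedances:
  Z1: Z = 1/(jωC) = -j/(ω·C) = 0 - j2.405 Ω
  Z2: Z = R = 1900 Ω
  Z3: Z = R = 356 Ω
Step 3 — With the output port shorted to ground, the output series arm Z2 runs from the junction to ground; the shunt arm Z3 also runs from the junction to ground. They appear in parallel: Z3 || Z2 = 299.8 Ω.
Step 4 — Series with input arm Z1: Z_in = Z1 + (Z3 || Z2) = 299.8 - j2.405 Ω = 299.8∠-0.5° Ω.
Step 5 — Source phasor: V = 98.2∠60.0° V = 49.1 + j85.04 V.
Step 6 — Ohm's law: I = V / Z_total = (49.1 + j85.04) / (299.8 - j2.405) = 0.1615 + j0.2849 A.
Step 7 — Convert to polar: |I| = 0.3275 A, ∠I = 60.5°.

I = 0.3275∠60.5° A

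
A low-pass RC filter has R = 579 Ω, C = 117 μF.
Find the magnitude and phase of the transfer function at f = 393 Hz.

Step 1 — Angular frequency: ω = 2π·393 = 2469 rad/s.
Step 2 — Transfer function: H(jω) = 1/(1 + jωRC).
Step 3 — Denominator: 1 + jωRC = 1 + j·2469·579·0.000117 = 1 + j167.3.
Step 4 — H = 3.574e-05 - j0.005978.
Step 5 — Magnitude: |H| = 0.005978 (-44.5 dB); phase: φ = -89.7°.

|H| = 0.005978 (-44.5 dB), φ = -89.7°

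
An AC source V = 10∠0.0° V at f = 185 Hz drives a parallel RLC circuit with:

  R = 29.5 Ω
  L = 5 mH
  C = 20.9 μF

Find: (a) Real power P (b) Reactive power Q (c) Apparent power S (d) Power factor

Step 1 — Angular frequency: ω = 2π·f = 2π·185 = 1162 rad/s.
Step 2 — Component impedances:
  R: Z = R = 29.5 Ω
  L: Z = jωL = j·1162·0.005 = 0 + j5.812 Ω
  C: Z = 1/(jωC) = -j/(ω·C) = 0 - j41.16 Ω
Step 3 — Parallel combination: 1/Z_total = 1/R + 1/L + 1/C; Z_total = 1.475 + j6.429 Ω = 6.596∠77.1° Ω.
Step 4 — Source phasor: V = 10∠0.0° V = 10 V.
Step 5 — Current: I = V / Z = 0.339 - j1.478 A = 1.516∠-77.1° A.
Step 6 — Complex power: S = V·I* = 3.39 + j14.78 VA.
Step 7 — Real power: P = Re(S) = 3.39 W.
Step 8 — Reactive power: Q = Im(S) = 14.78 VAR.
Step 9 — Apparent power: |S| = 15.16 VA.
Step 10 — Power factor: PF = P/|S| = 0.2236 (lagging).

(a) P = 3.39 W  (b) Q = 14.78 VAR  (c) S = 15.16 VA  (d) PF = 0.2236 (lagging)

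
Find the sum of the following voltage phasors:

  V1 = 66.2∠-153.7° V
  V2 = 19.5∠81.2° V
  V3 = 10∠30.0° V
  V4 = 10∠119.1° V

Step 1 — Convert each phasor to rectangular form:
  V1 = 66.2·(cos(-153.7°) + j·sin(-153.7°)) = -59.35 - j29.33 V
  V2 = 19.5·(cos(81.2°) + j·sin(81.2°)) = 2.983 + j19.27 V
  V3 = 10·(cos(30.0°) + j·sin(30.0°)) = 8.66 + j5 V
  V4 = 10·(cos(119.1°) + j·sin(119.1°)) = -4.863 + j8.738 V
Step 2 — Sum components: V_total = -52.57 + j3.677 V.
Step 3 — Convert to polar: |V_total| = 52.7 V, ∠V_total = 176.0°.

V_total = 52.7∠176.0° V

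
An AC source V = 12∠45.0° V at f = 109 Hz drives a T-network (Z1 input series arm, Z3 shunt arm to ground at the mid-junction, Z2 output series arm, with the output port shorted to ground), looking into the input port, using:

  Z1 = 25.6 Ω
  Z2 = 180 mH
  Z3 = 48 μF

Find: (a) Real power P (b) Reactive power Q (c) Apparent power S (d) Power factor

Step 1 — Angular frequency: ω = 2π·f = 2π·109 = 684.9 rad/s.
Step 2 — Component impedances:
  Z1: Z = R = 25.6 Ω
  Z2: Z = jωL = j·684.9·0.18 = 0 + j123.3 Ω
  Z3: Z = 1/(jωC) = -j/(ω·C) = 0 - j30.42 Ω
Step 3 — With the output port shorted to ground, the output series arm Z2 runs from the junction to ground; the shunt arm Z3 also runs from the junction to ground. They appear in parallel: Z3 || Z2 = 0 - j40.38 Ω.
Step 4 — Series with input arm Z1: Z_in = Z1 + (Z3 || Z2) = 25.6 - j40.38 Ω = 47.82∠-57.6° Ω.
Step 5 — Source phasor: V = 12∠45.0° V = 8.485 + j8.485 V.
Step 6 — Current: I = V / Z = -0.05487 + j0.2449 A = 0.251∠102.6° A.
Step 7 — Complex power: S = V·I* = 1.612 - j2.544 VA.
Step 8 — Real power: P = Re(S) = 1.612 W.
Step 9 — Reactive power: Q = Im(S) = -2.544 VAR.
Step 10 — Apparent power: |S| = 3.012 VA.
Step 11 — Power factor: PF = P/|S| = 0.5354 (leading).

(a) P = 1.612 W  (b) Q = -2.544 VAR  (c) S = 3.012 VA  (d) PF = 0.5354 (leading)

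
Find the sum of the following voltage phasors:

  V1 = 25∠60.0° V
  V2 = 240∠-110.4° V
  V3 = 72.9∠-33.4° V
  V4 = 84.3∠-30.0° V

Step 1 — Convert each phasor to rectangular form:
  V1 = 25·(cos(60.0°) + j·sin(60.0°)) = 12.5 + j21.65 V
  V2 = 240·(cos(-110.4°) + j·sin(-110.4°)) = -83.66 - j224.9 V
  V3 = 72.9·(cos(-33.4°) + j·sin(-33.4°)) = 60.86 - j40.13 V
  V4 = 84.3·(cos(-30.0°) + j·sin(-30.0°)) = 73.01 - j42.15 V
Step 2 — Sum components: V_total = 62.71 - j285.6 V.
Step 3 — Convert to polar: |V_total| = 292.4 V, ∠V_total = -77.6°.

V_total = 292.4∠-77.6° V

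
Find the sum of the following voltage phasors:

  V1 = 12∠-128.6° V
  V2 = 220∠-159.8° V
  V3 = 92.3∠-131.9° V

Step 1 — Convert each phasor to rectangular form:
  V1 = 12·(cos(-128.6°) + j·sin(-128.6°)) = -7.487 - j9.378 V
  V2 = 220·(cos(-159.8°) + j·sin(-159.8°)) = -206.5 - j75.97 V
  V3 = 92.3·(cos(-131.9°) + j·sin(-131.9°)) = -61.64 - j68.7 V
Step 2 — Sum components: V_total = -275.6 - j154 V.
Step 3 — Convert to polar: |V_total| = 315.7 V, ∠V_total = -150.8°.

V_total = 315.7∠-150.8° V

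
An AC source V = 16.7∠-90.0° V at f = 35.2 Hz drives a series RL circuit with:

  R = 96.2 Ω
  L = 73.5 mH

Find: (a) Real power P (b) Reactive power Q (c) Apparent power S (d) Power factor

Step 1 — Angular frequency: ω = 2π·f = 2π·35.2 = 221.2 rad/s.
Step 2 — Component impedances:
  R: Z = R = 96.2 Ω
  L: Z = jωL = j·221.2·0.0735 = 0 + j16.26 Ω
Step 3 — Series combination: Z_total = R + L = 96.2 + j16.26 Ω = 97.56∠9.6° Ω.
Step 4 — Source phasor: V = 16.7∠-90.0° V = 0 - j16.7 V.
Step 5 — Current: I = V / Z = -0.02852 - j0.1688 A = 0.1712∠-99.6° A.
Step 6 — Complex power: S = V·I* = 2.819 + j0.4763 VA.
Step 7 — Real power: P = Re(S) = 2.819 W.
Step 8 — Reactive power: Q = Im(S) = 0.4763 VAR.
Step 9 — Apparent power: |S| = 2.859 VA.
Step 10 — Power factor: PF = P/|S| = 0.986 (lagging).

(a) P = 2.819 W  (b) Q = 0.4763 VAR  (c) S = 2.859 VA  (d) PF = 0.986 (lagging)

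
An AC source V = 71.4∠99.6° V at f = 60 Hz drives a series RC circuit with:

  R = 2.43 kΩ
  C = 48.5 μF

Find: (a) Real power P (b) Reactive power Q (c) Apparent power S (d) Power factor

Step 1 — Angular frequency: ω = 2π·f = 2π·60 = 377 rad/s.
Step 2 — Component impedances:
  R: Z = R = 2430 Ω
  C: Z = 1/(jωC) = -j/(ω·C) = 0 - j54.69 Ω
Step 3 — Series combination: Z_total = R + C = 2430 - j54.69 Ω = 2431∠-1.3° Ω.
Step 4 — Source phasor: V = 71.4∠99.6° V = -11.91 + j70.4 V.
Step 5 — Current: I = V / Z = -0.005549 + j0.02885 A = 0.02938∠100.9° A.
Step 6 — Complex power: S = V·I* = 2.097 - j0.04719 VA.
Step 7 — Real power: P = Re(S) = 2.097 W.
Step 8 — Reactive power: Q = Im(S) = -0.04719 VAR.
Step 9 — Apparent power: |S| = 2.097 VA.
Step 10 — Power factor: PF = P/|S| = 0.9997 (leading).

(a) P = 2.097 W  (b) Q = -0.04719 VAR  (c) S = 2.097 VA  (d) PF = 0.9997 (leading)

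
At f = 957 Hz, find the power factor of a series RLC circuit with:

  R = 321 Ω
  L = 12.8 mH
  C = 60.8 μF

Step 1 — Angular frequency: ω = 2π·f = 2π·957 = 6013 rad/s.
Step 2 — Component impedances:
  R: Z = R = 321 Ω
  L: Z = jωL = j·6013·0.0128 = 0 + j76.97 Ω
  C: Z = 1/(jωC) = -j/(ω·C) = 0 - j2.735 Ω
Step 3 — Series combination: Z_total = R + L + C = 321 + j74.23 Ω = 329.5∠13.0° Ω.
Step 4 — Power factor: PF = cos(φ) = Re(Z)/|Z| = 321/329.47 = 0.9743.
Step 5 — Type: Im(Z) = 74.23 ⇒ lagging (phase φ = 13.0°).

PF = 0.9743 (lagging, φ = 13.0°)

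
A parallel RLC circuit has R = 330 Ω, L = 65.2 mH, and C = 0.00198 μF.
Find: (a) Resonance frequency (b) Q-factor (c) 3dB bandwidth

Step 1 — Resonance: ω₀ = 1/√(LC) = 1/√(0.0652·1.98e-09) = 8.801e+04 rad/s.
Step 2 — f₀ = ω₀/(2π) = 1.401e+04 Hz.
Step 3 — Parallel Q: Q = R/(ω₀L) = 330/(8.801e+04·0.0652) = 0.05751.
Step 4 — Bandwidth: Δω = ω₀/Q = 1.53e+06 rad/s; BW = Δω/(2π) = 2.436e+05 Hz.

(a) f₀ = 1.401e+04 Hz  (b) Q = 0.05751  (c) BW = 2.436e+05 Hz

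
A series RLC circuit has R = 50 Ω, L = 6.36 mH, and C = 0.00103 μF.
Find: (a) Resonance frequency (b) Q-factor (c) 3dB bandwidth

Step 1 — Resonance: ω₀ = 1/√(LC) = 1/√(0.00636·1.03e-09) = 3.907e+05 rad/s.
Step 2 — f₀ = ω₀/(2π) = 6.218e+04 Hz.
Step 3 — Series Q: Q = ω₀L/R = 3.907e+05·0.00636/50 = 49.7.
Step 4 — Bandwidth: Δω = ω₀/Q = 7862 rad/s; BW = Δω/(2π) = 1251 Hz.

(a) f₀ = 6.218e+04 Hz  (b) Q = 49.7  (c) BW = 1251 Hz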